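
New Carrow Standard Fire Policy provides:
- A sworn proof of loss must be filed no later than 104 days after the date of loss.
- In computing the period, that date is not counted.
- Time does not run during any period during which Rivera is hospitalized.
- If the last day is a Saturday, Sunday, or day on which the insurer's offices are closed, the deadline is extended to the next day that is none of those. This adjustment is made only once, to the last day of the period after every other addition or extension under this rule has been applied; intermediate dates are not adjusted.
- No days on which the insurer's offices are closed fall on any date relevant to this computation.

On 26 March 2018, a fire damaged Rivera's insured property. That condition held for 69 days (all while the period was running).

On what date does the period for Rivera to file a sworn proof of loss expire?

September 17, 2018

104 days after 26 March 2018 is July 8, 2018.
Tolling adds 69 days: July 8, 2018 + 69 days = September 15, 2018.
September 15, 2018 is Saturday; September 16, 2018 is Sunday. The next qualifying day is September 17, 2018.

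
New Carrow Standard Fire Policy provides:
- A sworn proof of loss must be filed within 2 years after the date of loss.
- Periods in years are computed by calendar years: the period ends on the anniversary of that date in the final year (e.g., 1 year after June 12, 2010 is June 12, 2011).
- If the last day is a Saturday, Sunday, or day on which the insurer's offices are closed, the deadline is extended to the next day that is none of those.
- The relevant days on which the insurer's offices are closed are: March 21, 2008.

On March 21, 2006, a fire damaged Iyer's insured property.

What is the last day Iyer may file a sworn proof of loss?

March 24, 2008

2 years after March 21, 2006 is March 21, 2008.
March 21, 2008 is a listed holiday; March 22, 2008 is Saturday; March 23, 2008 is Sunday. The next qualifying day is March 24, 2008.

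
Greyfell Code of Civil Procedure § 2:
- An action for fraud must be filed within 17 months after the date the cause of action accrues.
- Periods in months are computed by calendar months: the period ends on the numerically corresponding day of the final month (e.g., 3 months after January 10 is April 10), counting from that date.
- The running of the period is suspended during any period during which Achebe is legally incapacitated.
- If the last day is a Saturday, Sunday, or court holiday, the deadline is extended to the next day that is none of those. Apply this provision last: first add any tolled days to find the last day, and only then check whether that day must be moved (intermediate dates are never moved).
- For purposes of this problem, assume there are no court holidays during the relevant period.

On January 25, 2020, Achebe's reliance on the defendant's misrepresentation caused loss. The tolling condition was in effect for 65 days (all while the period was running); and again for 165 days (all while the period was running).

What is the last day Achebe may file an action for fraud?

February 10, 2022

17 months after January 25, 2020 is June 25, 2021.
Tolling adds 65 days: June 25, 2021 + 65 days = August 29, 2021.
Tolling adds 165 days: August 29, 2021 + 165 days = February 10, 2022.
February 10, 2022 is a Thursday and not a court holiday, so no extension applies.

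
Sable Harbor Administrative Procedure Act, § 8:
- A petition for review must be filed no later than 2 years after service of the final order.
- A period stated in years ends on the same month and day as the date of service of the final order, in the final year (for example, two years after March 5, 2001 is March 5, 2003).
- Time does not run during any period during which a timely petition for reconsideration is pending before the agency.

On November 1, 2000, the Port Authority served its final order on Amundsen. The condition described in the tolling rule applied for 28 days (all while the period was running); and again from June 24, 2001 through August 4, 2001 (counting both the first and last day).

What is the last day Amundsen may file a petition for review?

January 10, 2003

2 years after November 1, 2000 is November 1, 2002.
Tolling adds 28 days: November 1, 2002 + 28 days = November 29, 2002.
From June 24, 2001 through August 4, 2001 inclusive is 42 days; tolling adds 42 days: November 29, 2002 + 42 days = January 10, 2003.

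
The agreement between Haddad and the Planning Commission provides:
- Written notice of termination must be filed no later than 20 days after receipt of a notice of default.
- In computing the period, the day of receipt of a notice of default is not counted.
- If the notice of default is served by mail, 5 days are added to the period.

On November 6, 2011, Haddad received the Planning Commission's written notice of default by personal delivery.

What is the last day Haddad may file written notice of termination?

November 26, 2011

20 days after November 6, 2011 is November 26, 2011.
Service was not by mail, so no mail extension applies.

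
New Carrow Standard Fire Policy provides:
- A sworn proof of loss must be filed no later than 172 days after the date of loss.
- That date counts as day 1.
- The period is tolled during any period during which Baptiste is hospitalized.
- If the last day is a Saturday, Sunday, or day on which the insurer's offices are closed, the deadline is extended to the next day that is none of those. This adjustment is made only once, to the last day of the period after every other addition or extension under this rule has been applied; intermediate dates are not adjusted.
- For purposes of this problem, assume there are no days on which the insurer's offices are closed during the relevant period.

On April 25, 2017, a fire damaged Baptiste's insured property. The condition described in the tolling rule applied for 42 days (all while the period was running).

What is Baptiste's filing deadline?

November 24, 2017

Counting April 25, 2017 as day 1, day 172 is October 13, 2017.
Tolling adds 42 days: October 13, 2017 + 42 days = November 24, 2017.
November 24, 2017 is a Friday and not a day on which the insurer's offices are closed, so no extension applies.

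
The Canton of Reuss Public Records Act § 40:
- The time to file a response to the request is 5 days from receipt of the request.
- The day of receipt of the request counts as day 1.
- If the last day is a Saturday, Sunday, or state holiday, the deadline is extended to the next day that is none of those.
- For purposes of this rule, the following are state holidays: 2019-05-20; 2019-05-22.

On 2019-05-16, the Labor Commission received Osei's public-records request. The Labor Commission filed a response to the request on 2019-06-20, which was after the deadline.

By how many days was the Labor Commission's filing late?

Counting 2019-05-16 as day 1, day 5 is May 20, 2019.
May 20, 2019 is a listed holiday. The next qualifying day is May 21, 2019.
The deadline is May 21, 2019; from May 21, 2019 to June 20, 2019 is 30 days.

30 days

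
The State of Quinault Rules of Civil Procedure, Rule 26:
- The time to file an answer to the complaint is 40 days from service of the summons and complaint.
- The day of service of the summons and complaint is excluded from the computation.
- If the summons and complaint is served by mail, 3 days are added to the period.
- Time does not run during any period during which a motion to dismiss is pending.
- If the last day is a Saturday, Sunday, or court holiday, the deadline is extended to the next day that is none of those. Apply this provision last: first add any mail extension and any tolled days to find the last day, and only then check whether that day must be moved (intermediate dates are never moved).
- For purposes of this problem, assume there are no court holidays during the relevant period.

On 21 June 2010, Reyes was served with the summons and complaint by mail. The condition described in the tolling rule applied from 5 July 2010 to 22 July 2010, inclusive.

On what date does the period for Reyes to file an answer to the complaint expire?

40 days after 21 June 2010 is July 31, 2010.
Service was by mail, adding 3 days: July 31, 2010 + 3 days = August 3, 2010.
From July 5, 2010 through July 22, 2010 inclusive is 18 days; tolling adds 18 days: August 3, 2010 + 18 days = August 21, 2010.
August 21, 2010 is Saturday; August 22, 2010 is Sunday. The next qualifying day is August 23, 2010.

August 23, 2010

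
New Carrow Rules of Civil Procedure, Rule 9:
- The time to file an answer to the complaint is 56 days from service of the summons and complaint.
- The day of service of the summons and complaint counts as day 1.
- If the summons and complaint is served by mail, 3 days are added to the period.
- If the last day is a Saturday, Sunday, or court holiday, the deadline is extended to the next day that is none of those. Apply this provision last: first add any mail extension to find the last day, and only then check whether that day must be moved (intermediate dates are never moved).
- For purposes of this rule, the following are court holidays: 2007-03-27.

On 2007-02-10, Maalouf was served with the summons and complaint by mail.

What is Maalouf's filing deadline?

Counting 2007-02-10 as day 1, day 56 is April 6, 2007.
Service was by mail, adding 3 days: April 6, 2007 + 3 days = April 9, 2007.
April 9, 2007 is a Monday and not a court holiday, so no extension applies.

April 9, 2007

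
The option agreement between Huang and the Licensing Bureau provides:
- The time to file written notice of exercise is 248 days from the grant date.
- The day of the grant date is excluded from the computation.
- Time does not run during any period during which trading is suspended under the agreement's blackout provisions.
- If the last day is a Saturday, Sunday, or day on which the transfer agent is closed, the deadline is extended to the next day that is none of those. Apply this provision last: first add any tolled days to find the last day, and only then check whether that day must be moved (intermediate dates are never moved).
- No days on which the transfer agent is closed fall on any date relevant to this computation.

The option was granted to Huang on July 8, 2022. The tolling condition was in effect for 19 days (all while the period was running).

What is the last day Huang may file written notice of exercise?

April 3, 2023

248 days after July 8, 2022 is March 13, 2023.
Tolling adds 19 days: March 13, 2023 + 19 days = April 1, 2023.
April 1, 2023 is Saturday; April 2, 2023 is Sunday. The next qualifying day is April 3, 2023.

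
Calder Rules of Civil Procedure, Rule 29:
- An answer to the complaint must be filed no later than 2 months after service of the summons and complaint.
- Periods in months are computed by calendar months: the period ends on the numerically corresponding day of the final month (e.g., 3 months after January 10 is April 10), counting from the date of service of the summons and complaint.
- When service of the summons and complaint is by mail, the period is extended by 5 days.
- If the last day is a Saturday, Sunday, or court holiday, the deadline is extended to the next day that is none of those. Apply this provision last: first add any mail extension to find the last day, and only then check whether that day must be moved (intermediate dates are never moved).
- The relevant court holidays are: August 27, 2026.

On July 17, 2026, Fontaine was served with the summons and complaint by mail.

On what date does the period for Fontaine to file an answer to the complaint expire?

September 22, 2026

2 months after July 17, 2026 is September 17, 2026.
Service was by mail, adding 5 days: September 17, 2026 + 5 days = September 22, 2026.
September 22, 2026 is a Tuesday and not a court holiday, so no extension applies.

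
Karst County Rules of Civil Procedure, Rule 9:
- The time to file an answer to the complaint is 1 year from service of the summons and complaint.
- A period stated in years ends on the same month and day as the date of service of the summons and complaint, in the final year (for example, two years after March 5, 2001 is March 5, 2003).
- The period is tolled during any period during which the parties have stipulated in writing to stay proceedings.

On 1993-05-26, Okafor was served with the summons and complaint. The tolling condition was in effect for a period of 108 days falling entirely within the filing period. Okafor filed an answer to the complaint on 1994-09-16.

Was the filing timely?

1 year after 1993-05-26 is May 26, 1994.
Tolling adds 108 days: May 26, 1994 + 108 days = September 11, 1994.
The deadline is September 11, 1994; the filing on September 16, 1994 is after that date.

No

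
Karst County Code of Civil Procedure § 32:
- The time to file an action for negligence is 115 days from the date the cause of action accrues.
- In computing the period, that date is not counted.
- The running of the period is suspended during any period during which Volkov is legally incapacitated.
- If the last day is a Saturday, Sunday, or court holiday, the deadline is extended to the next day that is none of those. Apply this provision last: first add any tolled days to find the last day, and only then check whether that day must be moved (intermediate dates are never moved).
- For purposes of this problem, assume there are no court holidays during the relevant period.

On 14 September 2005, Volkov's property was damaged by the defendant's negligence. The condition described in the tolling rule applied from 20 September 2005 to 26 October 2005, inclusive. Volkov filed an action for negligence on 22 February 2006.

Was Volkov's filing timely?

No

115 days after 14 September 2005 is January 7, 2006.
From September 20, 2005 through October 26, 2005 inclusive is 37 days; tolling adds 37 days: January 7, 2006 + 37 days = February 13, 2006.
February 13, 2006 is a Monday and not a court holiday, so no extension applies.
The deadline is February 13, 2006; the filing on February 22, 2006 is after that date.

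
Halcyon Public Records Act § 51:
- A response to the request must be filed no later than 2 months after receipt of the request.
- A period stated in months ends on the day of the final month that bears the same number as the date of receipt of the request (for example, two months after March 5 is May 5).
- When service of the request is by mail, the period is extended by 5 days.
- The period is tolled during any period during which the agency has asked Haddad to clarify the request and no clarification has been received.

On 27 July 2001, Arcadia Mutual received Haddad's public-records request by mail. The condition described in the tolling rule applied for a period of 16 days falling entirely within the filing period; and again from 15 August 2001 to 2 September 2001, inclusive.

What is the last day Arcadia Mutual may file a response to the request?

2 months after 27 July 2001 is September 27, 2001.
Service was by mail, adding 5 days: September 27, 2001 + 5 days = October 2, 2001.
Tolling adds 16 days: October 2, 2001 + 16 days = October 18, 2001.
From August 15, 2001 through September 2, 2001 inclusive is 19 days; tolling adds 19 days: October 18, 2001 + 19 days = November 6, 2001.

November 6, 2001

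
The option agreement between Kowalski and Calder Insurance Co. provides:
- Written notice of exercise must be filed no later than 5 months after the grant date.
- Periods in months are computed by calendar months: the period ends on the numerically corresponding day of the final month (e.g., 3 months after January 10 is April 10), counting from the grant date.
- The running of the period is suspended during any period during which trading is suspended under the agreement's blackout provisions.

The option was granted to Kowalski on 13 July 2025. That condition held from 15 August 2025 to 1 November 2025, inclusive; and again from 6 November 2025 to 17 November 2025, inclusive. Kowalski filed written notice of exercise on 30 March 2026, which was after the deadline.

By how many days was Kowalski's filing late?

5 months after 13 July 2025 is December 13, 2025.
From August 15, 2025 through November 1, 2025 inclusive is 79 days; tolling adds 79 days: December 13, 2025 + 79 days = March 2, 2026.
From November 6, 2025 through November 17, 2025 inclusive is 12 days; tolling adds 12 days: March 2, 2026 + 12 days = March 14, 2026.
The deadline is March 14, 2026; from March 14, 2026 to March 30, 2026 is 16 days.

16 days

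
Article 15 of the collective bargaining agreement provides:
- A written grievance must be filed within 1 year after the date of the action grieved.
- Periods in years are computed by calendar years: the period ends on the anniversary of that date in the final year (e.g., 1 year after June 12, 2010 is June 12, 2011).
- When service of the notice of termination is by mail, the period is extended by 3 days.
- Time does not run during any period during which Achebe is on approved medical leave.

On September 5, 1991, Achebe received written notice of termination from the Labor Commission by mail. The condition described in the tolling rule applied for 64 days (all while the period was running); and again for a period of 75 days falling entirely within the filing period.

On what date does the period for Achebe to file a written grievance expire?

1 year after September 5, 1991 is September 5, 1992.
Service was by mail, adding 3 days: September 5, 1992 + 3 days = September 8, 1992.
Tolling adds 64 days: September 8, 1992 + 64 days = November 11, 1992.
Tolling adds 75 days: November 11, 1992 + 75 days = January 25, 1993.

January 25, 1993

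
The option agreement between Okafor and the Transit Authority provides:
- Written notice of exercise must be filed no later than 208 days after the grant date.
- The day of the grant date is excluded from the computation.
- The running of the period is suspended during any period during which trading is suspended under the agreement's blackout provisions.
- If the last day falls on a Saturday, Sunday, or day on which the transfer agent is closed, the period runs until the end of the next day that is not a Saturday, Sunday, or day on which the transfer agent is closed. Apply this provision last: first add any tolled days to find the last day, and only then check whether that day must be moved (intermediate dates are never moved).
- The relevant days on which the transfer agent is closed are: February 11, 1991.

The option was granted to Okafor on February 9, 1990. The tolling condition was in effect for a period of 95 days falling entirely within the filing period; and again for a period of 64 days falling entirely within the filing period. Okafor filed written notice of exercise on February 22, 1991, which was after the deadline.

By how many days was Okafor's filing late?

208 days after February 9, 1990 is September 5, 1990.
Tolling adds 95 days: September 5, 1990 + 95 days = December 9, 1990.
Tolling adds 64 days: December 9, 1990 + 64 days = February 11, 1991.
February 11, 1991 is a listed holiday. The next qualifying day is February 12, 1991.
The deadline is February 12, 1991; from February 12, 1991 to February 22, 1991 is 10 days.

10 days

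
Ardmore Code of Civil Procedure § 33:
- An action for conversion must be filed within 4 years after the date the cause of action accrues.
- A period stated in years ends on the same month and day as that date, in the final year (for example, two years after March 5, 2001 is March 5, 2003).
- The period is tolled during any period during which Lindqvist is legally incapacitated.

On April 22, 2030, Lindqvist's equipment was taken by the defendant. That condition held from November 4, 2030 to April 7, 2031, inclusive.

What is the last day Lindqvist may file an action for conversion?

4 years after April 22, 2030 is April 22, 2034.
From November 4, 2030 through April 7, 2031 inclusive is 155 days; tolling adds 155 days: April 22, 2034 + 155 days = September 24, 2034.

September 24, 2034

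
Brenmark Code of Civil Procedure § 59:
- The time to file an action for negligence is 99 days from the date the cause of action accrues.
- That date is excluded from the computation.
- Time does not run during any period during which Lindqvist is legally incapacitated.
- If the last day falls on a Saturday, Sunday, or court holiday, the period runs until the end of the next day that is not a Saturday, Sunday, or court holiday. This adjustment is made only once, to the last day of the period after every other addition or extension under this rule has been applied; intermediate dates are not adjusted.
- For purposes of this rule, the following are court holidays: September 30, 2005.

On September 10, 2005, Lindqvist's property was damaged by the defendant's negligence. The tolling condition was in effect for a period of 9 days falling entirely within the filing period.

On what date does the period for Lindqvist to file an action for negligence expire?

December 27, 2005

99 days after September 10, 2005 is December 18, 2005.
Tolling adds 9 days: December 18, 2005 + 9 days = December 27, 2005.
December 27, 2005 is a Tuesday and not a court holiday, so no extension applies.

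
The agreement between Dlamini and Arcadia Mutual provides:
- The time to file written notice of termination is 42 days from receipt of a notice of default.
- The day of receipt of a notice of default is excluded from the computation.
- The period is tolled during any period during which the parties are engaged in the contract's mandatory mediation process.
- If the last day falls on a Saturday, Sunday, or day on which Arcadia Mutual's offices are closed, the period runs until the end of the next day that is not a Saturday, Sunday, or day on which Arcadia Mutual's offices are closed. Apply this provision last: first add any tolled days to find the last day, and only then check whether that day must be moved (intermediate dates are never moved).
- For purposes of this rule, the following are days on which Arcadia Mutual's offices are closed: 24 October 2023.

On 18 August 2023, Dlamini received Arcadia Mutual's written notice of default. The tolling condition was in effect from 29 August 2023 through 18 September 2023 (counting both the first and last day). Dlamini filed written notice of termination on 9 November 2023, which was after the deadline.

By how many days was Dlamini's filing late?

20 days

42 days after 18 August 2023 is September 29, 2023.
From August 29, 2023 through September 18, 2023 inclusive is 21 days; tolling adds 21 days: September 29, 2023 + 21 days = October 20, 2023.
October 20, 2023 is a Friday and not a day on which Arcadia Mutual's offices are closed, so no extension applies.
The deadline is October 20, 2023; from October 20, 2023 to November 9, 2023 is 20 days.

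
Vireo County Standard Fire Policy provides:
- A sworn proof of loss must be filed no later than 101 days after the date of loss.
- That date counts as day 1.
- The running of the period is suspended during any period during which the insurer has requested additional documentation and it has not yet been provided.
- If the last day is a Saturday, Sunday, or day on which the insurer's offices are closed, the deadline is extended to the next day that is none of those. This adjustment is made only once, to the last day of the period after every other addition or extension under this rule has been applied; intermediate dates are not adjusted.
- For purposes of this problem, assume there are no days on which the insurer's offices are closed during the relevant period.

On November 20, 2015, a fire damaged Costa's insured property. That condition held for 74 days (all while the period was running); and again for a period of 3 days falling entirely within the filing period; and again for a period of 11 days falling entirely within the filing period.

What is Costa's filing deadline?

May 26, 2016

Counting November 20, 2015 as day 1, day 101 is February 28, 2016.
Tolling adds 74 days: February 28, 2016 + 74 days = May 12, 2016.
Tolling adds 3 days: May 12, 2016 + 3 days = May 15, 2016.
Tolling adds 11 days: May 15, 2016 + 11 days = May 26, 2016.
May 26, 2016 is a Thursday and not a day on which the insurer's offices are closed, so no extension applies.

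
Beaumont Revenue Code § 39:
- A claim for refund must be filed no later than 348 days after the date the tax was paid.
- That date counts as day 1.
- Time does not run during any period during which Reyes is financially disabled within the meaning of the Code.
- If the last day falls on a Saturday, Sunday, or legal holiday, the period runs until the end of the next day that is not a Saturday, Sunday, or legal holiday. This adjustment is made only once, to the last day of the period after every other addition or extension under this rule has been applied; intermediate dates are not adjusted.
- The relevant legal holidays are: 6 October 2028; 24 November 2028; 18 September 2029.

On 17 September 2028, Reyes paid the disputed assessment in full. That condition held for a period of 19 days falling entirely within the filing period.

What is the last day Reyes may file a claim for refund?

Counting 17 September 2028 as day 1, day 348 is August 30, 2029.
Tolling adds 19 days: August 30, 2029 + 19 days = September 18, 2029.
September 18, 2029 is a listed holiday. The next qualifying day is September 19, 2029.

September 19, 2029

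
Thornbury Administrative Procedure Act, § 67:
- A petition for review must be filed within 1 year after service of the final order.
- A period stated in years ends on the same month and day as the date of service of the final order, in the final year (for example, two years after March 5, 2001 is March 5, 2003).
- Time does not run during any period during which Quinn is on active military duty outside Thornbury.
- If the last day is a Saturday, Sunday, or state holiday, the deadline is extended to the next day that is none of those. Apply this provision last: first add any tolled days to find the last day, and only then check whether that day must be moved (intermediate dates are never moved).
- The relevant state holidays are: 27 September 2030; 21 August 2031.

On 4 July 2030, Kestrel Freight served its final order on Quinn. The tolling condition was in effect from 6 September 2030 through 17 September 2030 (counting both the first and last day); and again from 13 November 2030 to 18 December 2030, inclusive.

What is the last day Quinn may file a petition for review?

1 year after 4 July 2030 is July 4, 2031.
From September 6, 2030 through September 17, 2030 inclusive is 12 days; tolling adds 12 days: July 4, 2031 + 12 days = July 16, 2031.
From November 13, 2030 through December 18, 2030 inclusive is 36 days; tolling adds 36 days: July 16, 2031 + 36 days = August 21, 2031.
August 21, 2031 is a listed holiday. The next qualifying day is August 22, 2031.

August 22, 2031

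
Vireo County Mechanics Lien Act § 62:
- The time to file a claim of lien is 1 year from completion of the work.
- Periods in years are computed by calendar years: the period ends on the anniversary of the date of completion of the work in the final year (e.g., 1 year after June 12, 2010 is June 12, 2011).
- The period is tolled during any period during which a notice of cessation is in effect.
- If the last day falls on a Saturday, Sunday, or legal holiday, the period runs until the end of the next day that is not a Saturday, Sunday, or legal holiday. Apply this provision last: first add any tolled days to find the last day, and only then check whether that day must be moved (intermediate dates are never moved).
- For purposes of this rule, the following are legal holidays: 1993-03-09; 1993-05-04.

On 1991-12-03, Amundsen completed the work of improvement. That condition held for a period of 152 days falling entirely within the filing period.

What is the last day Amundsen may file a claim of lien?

May 5, 1993

1 year after 1991-12-03 is December 3, 1992.
Tolling adds 152 days: December 3, 1992 + 152 days = May 4, 1993.
May 4, 1993 is a listed holiday. The next qualifying day is May 5, 1993.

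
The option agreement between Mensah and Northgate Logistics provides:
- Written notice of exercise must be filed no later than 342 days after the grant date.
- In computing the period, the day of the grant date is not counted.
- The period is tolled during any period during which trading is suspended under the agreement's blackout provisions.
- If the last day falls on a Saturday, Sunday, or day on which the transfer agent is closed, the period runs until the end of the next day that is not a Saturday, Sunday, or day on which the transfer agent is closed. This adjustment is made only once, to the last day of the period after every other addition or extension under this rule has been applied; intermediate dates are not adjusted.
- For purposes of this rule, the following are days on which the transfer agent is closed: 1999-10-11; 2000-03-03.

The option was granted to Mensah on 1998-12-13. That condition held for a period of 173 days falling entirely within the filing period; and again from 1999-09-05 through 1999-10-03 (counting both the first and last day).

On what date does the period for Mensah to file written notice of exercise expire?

342 days after 1998-12-13 is November 20, 1999.
Tolling adds 173 days: November 20, 1999 + 173 days = May 11, 2000.
From September 5, 1999 through October 3, 1999 inclusive is 29 days; tolling adds 29 days: May 11, 2000 + 29 days = June 9, 2000.
June 9, 2000 is a Friday and not a day on which the transfer agent is closed, so no extension applies.

June 9, 2000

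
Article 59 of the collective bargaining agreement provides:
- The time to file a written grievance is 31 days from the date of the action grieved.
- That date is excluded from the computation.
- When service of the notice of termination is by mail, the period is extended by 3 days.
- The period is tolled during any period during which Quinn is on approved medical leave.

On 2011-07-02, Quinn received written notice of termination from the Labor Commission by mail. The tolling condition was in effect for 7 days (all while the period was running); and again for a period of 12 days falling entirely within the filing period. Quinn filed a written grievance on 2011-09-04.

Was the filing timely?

No

31 days after 2011-07-02 is August 2, 2011.
Service was by mail, adding 3 days: August 2, 2011 + 3 days = August 5, 2011.
Tolling adds 7 days: August 5, 2011 + 7 days = August 12, 2011.
Tolling adds 12 days: August 12, 2011 + 12 days = August 24, 2011.
The deadline is August 24, 2011; the filing on September 4, 2011 is after that date.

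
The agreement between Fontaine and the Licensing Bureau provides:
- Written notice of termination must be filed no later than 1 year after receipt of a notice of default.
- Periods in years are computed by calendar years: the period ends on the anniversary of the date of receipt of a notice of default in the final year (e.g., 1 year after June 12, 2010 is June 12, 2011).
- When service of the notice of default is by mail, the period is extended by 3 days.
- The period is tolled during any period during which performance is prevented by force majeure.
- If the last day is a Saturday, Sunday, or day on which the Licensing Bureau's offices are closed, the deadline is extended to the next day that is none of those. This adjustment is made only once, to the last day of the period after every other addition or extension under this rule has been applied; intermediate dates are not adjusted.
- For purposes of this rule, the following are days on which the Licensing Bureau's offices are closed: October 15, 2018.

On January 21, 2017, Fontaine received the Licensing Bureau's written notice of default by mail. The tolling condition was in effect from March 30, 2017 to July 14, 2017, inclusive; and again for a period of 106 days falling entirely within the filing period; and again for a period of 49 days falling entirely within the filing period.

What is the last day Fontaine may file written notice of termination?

1 year after January 21, 2017 is January 21, 2018.
Service was by mail, adding 3 days: January 21, 2018 + 3 days = January 24, 2018.
From March 30, 2017 through July 14, 2017 inclusive is 107 days; tolling adds 107 days: January 24, 2018 + 107 days = May 11, 2018.
Tolling adds 106 days: May 11, 2018 + 106 days = August 25, 2018.
Tolling adds 49 days: August 25, 2018 + 49 days = October 13, 2018.
October 13, 2018 is Saturday; October 14, 2018 is Sunday; October 15, 2018 is a listed holiday. The next qualifying day is October 16, 2018.

October 16, 2018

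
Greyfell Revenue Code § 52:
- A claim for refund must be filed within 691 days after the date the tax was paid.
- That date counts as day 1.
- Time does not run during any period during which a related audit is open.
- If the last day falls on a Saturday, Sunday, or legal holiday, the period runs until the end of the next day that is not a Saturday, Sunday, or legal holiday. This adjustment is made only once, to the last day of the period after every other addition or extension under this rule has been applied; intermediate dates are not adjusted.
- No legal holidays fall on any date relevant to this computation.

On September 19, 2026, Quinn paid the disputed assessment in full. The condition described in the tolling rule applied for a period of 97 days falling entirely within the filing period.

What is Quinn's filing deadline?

November 14, 2028

Counting September 19, 2026 as day 1, day 691 is August 9, 2028.
Tolling adds 97 days: August 9, 2028 + 97 days = November 14, 2028.
November 14, 2028 is a Tuesday and not a legal holiday, so no extension applies.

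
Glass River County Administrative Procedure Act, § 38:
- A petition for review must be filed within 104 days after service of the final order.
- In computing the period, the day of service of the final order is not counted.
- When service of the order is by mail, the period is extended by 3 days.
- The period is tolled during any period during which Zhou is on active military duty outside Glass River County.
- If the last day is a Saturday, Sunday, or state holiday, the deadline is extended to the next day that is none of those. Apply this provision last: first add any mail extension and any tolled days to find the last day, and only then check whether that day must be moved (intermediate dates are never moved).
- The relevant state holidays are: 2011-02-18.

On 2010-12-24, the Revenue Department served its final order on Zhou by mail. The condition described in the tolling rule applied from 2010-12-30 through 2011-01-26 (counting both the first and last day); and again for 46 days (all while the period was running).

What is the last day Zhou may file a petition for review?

104 days after 2010-12-24 is April 7, 2011.
Service was by mail, adding 3 days: April 7, 2011 + 3 days = April 10, 2011.
From December 30, 2010 through January 26, 2011 inclusive is 28 days; tolling adds 28 days: April 10, 2011 + 28 days = May 8, 2011.
Tolling adds 46 days: May 8, 2011 + 46 days = June 23, 2011.
June 23, 2011 is a Thursday and not a state holiday, so no extension applies.

June 23, 2011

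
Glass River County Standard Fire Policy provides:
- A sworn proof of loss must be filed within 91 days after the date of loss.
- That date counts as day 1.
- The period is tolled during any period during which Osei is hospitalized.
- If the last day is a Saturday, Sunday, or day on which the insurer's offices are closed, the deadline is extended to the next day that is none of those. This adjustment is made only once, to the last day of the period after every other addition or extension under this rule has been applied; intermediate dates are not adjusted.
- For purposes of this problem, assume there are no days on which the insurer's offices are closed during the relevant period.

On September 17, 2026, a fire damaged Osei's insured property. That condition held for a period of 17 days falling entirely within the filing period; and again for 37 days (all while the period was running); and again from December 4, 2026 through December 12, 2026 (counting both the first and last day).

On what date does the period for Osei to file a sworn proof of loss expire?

Counting September 17, 2026 as day 1, day 91 is December 16, 2026.
Tolling adds 17 days: December 16, 2026 + 17 days = January 2, 2027.
Tolling adds 37 days: January 2, 2027 + 37 days = February 8, 2027.
From December 4, 2026 through December 12, 2026 inclusive is 9 days; tolling adds 9 days: February 8, 2027 + 9 days = February 17, 2027.
February 17, 2027 is a Wednesday and not a day on which the insurer's offices are closed, so no extension applies.

February 17, 2027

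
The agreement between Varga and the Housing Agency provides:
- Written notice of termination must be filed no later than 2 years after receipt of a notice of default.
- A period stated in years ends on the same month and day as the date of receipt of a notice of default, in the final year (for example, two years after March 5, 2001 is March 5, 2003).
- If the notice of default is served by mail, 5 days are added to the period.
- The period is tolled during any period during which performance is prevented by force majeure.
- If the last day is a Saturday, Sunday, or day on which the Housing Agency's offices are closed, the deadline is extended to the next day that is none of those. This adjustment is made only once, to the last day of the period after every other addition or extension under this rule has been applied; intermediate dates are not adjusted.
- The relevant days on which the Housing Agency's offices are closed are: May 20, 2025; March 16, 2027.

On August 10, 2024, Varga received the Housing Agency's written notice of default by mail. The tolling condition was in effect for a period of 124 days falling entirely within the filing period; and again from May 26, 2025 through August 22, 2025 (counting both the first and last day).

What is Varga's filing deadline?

March 17, 2027

2 years after August 10, 2024 is August 10, 2026.
Service was by mail, adding 5 days: August 10, 2026 + 5 days = August 15, 2026.
Tolling adds 124 days: August 15, 2026 + 124 days = December 17, 2026.
From May 26, 2025 through August 22, 2025 inclusive is 89 days; tolling adds 89 days: December 17, 2026 + 89 days = March 16, 2027.
March 16, 2027 is a listed holiday. The next qualifying day is March 17, 2027.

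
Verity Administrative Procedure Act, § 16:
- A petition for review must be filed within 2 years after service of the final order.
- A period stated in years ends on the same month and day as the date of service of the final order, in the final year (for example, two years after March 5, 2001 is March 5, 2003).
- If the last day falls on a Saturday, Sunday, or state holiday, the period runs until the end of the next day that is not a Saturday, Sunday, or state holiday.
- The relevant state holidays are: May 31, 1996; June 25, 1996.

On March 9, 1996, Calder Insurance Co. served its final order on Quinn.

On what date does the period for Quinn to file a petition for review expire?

March 9, 1998

2 years after March 9, 1996 is March 9, 1998.
March 9, 1998 is a Monday and not a state holiday, so no extension applies.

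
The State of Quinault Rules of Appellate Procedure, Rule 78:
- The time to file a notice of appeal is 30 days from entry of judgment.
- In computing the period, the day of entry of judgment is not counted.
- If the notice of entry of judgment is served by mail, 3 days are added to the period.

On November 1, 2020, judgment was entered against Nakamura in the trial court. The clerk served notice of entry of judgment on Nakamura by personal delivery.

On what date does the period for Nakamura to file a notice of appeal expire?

30 days after November 1, 2020 is December 1, 2020.
Service was not by mail, so no mail extension applies.

December 1, 2020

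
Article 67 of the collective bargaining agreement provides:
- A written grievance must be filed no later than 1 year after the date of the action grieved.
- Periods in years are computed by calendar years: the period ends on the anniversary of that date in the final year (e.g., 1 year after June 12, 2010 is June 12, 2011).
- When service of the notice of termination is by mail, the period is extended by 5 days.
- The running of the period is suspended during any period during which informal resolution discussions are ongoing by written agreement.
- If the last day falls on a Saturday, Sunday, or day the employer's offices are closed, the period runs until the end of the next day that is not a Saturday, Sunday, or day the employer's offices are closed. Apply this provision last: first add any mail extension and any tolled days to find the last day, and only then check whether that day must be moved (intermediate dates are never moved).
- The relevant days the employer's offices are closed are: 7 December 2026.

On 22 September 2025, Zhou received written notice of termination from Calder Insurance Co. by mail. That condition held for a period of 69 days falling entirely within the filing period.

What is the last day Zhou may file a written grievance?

December 8, 2026

1 year after 22 September 2025 is September 22, 2026.
Service was by mail, adding 5 days: September 22, 2026 + 5 days = September 27, 2026.
Tolling adds 69 days: September 27, 2026 + 69 days = December 5, 2026.
December 5, 2026 is Saturday; December 6, 2026 is Sunday; December 7, 2026 is a listed holiday. The next qualifying day is December 8, 2026.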